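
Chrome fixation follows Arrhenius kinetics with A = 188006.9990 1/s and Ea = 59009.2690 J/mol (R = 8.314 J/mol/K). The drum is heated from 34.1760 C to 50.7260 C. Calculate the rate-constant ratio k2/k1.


T1 = 34.1760 + 273.15 = 307.3260 K; T2 = 50.7260 + 273.15 = 323.8760 K
k1 = A * exp(-Ea/(R*T1)) = 188006.9990 * exp(-59009.2690/(8.314*307.3260)) = 1.7551e-05 1/s
k2 = A * exp(-Ea/(R*T2)) = 188006.9990 * exp(-59009.2690/(8.314*323.8760)) = 5.7126e-05 1/s
k2/k1 = 5.7126e-05 / 1.7551e-05 = 3.2548


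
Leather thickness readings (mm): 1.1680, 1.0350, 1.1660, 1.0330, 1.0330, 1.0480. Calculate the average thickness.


Formula: Average = sum / n
Substituting: Average = 6.4830 / 6
Result: 1.0805 mm


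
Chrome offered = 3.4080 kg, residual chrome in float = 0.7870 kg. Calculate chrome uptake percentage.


Formula: Uptake = (offered - residual) / offered * 100
Substituting: Uptake = (3.4080 - 0.7870) / 3.4080 * 100
Result: 76.9073 %


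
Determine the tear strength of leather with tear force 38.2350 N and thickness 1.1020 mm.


Formula: Tear strength = force / thickness
Substituting: Tear strength = 38.2350 / 1.1020
Result: 34.6960 N/mm


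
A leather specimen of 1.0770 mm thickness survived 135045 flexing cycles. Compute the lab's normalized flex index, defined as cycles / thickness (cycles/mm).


Formula: Index = cycles / thickness
Substituting: Index = 135045 / 1.0770
Result: 125389.9721 cycles/mm


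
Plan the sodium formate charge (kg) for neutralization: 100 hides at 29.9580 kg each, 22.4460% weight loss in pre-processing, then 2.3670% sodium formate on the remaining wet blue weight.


Total_raw = N * avg_wt = 100 * 29.9580 = 2995.8000 kg
Substrate = Total_raw * (1 - loss/100) = 2995.8000 * (1 - 22.4460/100) = 2323.3627 kg
Neutralizer = Substrate * pct / 100 = 2323.3627 * 2.3670 / 100 = 54.9940 kg


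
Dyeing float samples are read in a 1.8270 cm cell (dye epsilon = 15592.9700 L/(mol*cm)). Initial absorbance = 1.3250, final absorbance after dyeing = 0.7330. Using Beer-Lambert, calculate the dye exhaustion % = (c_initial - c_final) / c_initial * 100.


c_initial = A_i / (epsilon * l) = 1.3250 / (15592.9700 * 1.8270) = 4.6510e-05 mol/L
c_final = A_f / (epsilon * l) = 0.7330 / (15592.9700 * 1.8270) = 2.5730e-05 mol/L
Exhaustion = (c_initial - c_final) / c_initial * 100 = (4.6510e-05 - 2.5730e-05) / 4.6510e-05 * 100 = 44.6792 %


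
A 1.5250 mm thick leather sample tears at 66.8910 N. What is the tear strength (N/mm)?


Formula: Tear strength = force / thickness
Substituting: Tear strength = 66.8910 / 1.5250
Result: 43.8630 N/mm


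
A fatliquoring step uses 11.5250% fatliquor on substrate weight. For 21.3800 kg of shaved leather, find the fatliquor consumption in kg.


Formula: Fat = substrate * pct / 100
Substituting: Fat = 21.3800 * 11.5250 / 100
Result: 2.4640 kg


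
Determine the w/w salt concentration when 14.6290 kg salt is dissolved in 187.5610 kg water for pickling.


Formula: Conc = salt / (water + salt) * 100
Substituting: Conc = 14.6290 / (187.5610 + 14.6290) * 100
Result: 7.2353 %


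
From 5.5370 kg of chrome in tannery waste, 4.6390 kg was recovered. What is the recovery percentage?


Formula: Recovery = recovered / input * 100
Substituting: Recovery = 4.6390 / 5.5370 * 100
Result: 83.7818 %


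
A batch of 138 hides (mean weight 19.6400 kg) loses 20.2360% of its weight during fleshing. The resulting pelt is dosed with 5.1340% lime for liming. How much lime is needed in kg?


Total_raw = N * avg_wt = 138 * 19.6400 = 2710.3200 kg
Substrate = Total_raw * (1 - loss/100) = 2710.3200 * (1 - 20.2360/100) = 2161.8596 kg
Lime = Substrate * pct / 100 = 2161.8596 * 5.1340 / 100 = 110.9899 kg


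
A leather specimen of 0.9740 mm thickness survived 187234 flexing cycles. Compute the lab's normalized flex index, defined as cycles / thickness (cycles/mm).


Formula: Index = cycles / thickness
Substituting: Index = 187234 / 0.9740
Result: 192232.0329 cycles/mm


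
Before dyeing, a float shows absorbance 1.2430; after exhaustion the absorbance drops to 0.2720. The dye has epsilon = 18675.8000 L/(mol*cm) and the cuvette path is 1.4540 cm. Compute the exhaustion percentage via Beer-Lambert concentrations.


c_initial = A_i / (epsilon * l) = 1.2430 / (18675.8000 * 1.4540) = 4.5775e-05 mol/L
c_final = A_f / (epsilon * l) = 0.2720 / (18675.8000 * 1.4540) = 1.0017e-05 mol/L
Exhaustion = (c_initial - c_final) / c_initial * 100 = (4.5775e-05 - 1.0017e-05) / 4.5775e-05 * 100 = 78.1175 %


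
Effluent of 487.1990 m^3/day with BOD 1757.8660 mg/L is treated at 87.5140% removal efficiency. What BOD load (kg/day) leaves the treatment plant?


Load_in = volume * conc / 1000 = 487.1990 * 1757.8660 / 1000 = 856.4306 kg/day
Removed = Load_in * eff / 100 = 856.4306 * 87.5140 / 100 = 749.4966 kg/day
Load_out = Load_in - Removed = 856.4306 - 749.4966 = 106.9339 kg/day


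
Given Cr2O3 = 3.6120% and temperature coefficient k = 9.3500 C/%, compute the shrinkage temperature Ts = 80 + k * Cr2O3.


Formula: Ts = 80 + k * Cr2O3
Substituting: Ts = 80 + 9.3500 * 3.6120
Result: 113.7722 C


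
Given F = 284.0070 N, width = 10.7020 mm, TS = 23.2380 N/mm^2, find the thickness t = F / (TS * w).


Formula: t = F / (TS * w)
Substituting: t = 284.0070 / (23.2380 * 10.7020)
Result: 1.1420 mm


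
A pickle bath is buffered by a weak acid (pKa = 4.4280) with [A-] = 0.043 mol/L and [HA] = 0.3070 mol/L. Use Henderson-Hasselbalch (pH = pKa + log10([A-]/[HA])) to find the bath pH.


ratio = [A-] / [HA] = 0.043 / 0.3070 = 0.1401
log10(ratio) = -0.8537
pH = pKa + log10(ratio) = 4.4280 - 0.8537 = 3.5743


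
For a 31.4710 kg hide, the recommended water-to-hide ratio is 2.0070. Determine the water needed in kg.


Formula: Water = hide_weight * ratio
Substituting: Water = 31.4710 * 2.0070
Result: 63.1623 kg


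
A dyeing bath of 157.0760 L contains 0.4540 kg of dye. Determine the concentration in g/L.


Formula: Conc = dye_mass(kg) / volume(L) * 1000
Substituting: Conc = 0.4540 / 157.0760 * 1000
Result: 2.8903 g/L


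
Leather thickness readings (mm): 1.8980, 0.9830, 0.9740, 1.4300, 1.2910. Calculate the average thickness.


Formula: Average = sum / n
Substituting: Average = 6.5760 / 5
Result: 1.3152 mm


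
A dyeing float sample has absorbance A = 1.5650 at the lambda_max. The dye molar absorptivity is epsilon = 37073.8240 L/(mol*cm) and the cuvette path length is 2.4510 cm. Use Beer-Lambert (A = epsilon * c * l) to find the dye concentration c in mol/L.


Formula: c = A / (epsilon * l)
Substituting: c = 1.5650 / (37073.8240 * 2.4510)
Result: 1.7223e-05 mol/L


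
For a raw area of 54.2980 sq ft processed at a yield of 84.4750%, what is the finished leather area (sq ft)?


Formula: finished = raw * yield / 100
Substituting: finished = 54.2980 * 84.4750 / 100
Result: 45.8682 sq ft


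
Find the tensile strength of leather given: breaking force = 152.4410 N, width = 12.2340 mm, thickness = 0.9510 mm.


Formula: TS = force / (width * thickness)
Substituting: TS = 152.4410 / (12.2340 * 0.9510)
Result: 13.1025 N/mm^2


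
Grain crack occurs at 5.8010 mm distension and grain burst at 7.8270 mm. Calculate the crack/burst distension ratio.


Formula: Ratio = crack / burst
Substituting: Ratio = 5.8010 / 7.8270
Result: 0.7412


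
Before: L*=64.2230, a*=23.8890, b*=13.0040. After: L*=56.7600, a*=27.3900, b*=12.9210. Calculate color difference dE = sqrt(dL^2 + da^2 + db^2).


dL = -7.4630, da = 3.5010, db = -0.083
dE = sqrt((-7.4630)^2 + 3.5010^2 + (-0.083)^2) = 8.2438


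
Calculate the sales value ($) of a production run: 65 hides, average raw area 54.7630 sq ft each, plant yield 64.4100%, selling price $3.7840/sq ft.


Raw_total = N * avg_area = 65 * 54.7630 = 3559.5950 sq ft
Finished = Raw_total * yield / 100 = 3559.5950 * 64.4100 / 100 = 2292.7351 sq ft
Value = Finished * price = 2292.7351 * 3.7840 = 8675.7098 $


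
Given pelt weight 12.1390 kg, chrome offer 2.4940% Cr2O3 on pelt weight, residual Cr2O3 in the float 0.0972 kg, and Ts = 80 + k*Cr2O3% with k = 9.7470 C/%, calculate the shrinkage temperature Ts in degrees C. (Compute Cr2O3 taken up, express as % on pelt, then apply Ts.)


Offered = pelt * offer_pct / 100 = 12.1390 * 2.4940 / 100 = 0.3027 kg
Uptake = offered - residual = 0.3027 - 0.0972 = 0.2055 kg
Cr2O3% on pelt = uptake / pelt * 100 = 0.2055 / 12.1390 * 100 = 1.6933 %
Ts = 80 + k * Cr2O3% = 80 + 9.7470 * 1.6933 = 96.5044 C


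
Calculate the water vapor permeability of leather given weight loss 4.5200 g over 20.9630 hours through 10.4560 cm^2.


Formula: WVP = loss / (area * time)
Substituting: WVP = 4.5200 / (10.4560 * 20.9630)
Result: 0.0206215 g/(cm^2*hr)


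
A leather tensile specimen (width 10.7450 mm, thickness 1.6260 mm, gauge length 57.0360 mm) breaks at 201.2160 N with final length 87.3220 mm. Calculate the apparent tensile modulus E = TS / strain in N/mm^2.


TS = F / (w * t) = 201.2160 / (10.7450 * 1.6260) = 11.5169 N/mm^2
strain = (Lf - L0) / L0 = (87.3220 - 57.0360) / 57.0360 = 0.5310
E = TS / strain = 11.5169 / 0.5310 = 21.6892 N/mm^2


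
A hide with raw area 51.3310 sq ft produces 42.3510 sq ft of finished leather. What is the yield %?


Formula: Yield = finished / raw * 100
Substituting: Yield = 42.3510 / 51.3310 * 100
Result: 82.5057 %


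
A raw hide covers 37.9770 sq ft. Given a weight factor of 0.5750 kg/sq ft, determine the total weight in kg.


Formula: Weight = area * weight_per_sqft
Substituting: Weight = 37.9770 * 0.5750
Result: 21.8368 kg


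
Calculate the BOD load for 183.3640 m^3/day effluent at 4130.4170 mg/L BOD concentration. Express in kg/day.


Formula: BOD_load = volume * conc / 1000
Substituting: BOD_load = 183.3640 * 4130.4170 / 1000
Result: 757.3698 kg/day


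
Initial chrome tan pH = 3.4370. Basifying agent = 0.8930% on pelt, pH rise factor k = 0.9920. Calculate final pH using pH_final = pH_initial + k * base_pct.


Formula: pH_final = pH_initial + k * base_pct
Substituting: pH_final = 3.4370 + 0.9920 * 0.8930
Result: 4.3229


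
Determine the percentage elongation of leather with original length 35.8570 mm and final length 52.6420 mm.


Formula: Elongation = (Lf - L0) / L0 * 100
Substituting: Elongation = (52.6420 - 35.8570) / 35.8570 * 100
Result: 46.8109 %


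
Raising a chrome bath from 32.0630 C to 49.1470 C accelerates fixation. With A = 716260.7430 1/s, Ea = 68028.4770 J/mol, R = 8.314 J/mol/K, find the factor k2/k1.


T1 = 32.0630 + 273.15 = 305.2130 K; T2 = 49.1470 + 273.15 = 322.2970 K
k1 = A * exp(-Ea/(R*T1)) = 716260.7430 * exp(-68028.4770/(8.314*305.2130)) = 1.6299e-06 1/s
k2 = A * exp(-Ea/(R*T2)) = 716260.7430 * exp(-68028.4770/(8.314*322.2970)) = 6.7500e-06 1/s
k2/k1 = 6.7500e-06 / 1.6299e-06 = 4.1415


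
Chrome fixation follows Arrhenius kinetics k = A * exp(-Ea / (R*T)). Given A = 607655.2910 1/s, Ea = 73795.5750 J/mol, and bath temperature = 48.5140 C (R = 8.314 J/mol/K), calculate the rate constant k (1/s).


T_K = T_C + 273.15 = 48.5140 + 273.15 = 321.6640 K
exponent = -Ea / (R * T_K) = -73795.5750 / (8.314 * 321.6640) = -27.5942
k = A * exp(exponent) = 607655.2910 * exp(-27.5942) = 6.3045e-07 1/s


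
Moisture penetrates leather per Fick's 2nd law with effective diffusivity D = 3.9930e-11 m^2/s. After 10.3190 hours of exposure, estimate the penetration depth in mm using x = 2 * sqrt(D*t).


t = 10.3190 hr * 3600 = 37148.4000 s
D * t = 3.9930e-11 * 37148.4000 = 1.4833e-06
x = 2 * sqrt(D*t) = 2 * sqrt(1.4833e-06) = 0.00243585 m = 2.4358 mm


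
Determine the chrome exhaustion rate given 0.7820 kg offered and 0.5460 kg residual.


Formula: Uptake = (offered - residual) / offered * 100
Substituting: Uptake = (0.7820 - 0.5460) / 0.7820 * 100
Result: 30.1790 %


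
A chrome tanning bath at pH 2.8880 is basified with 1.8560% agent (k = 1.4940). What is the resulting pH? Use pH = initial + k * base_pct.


Formula: pH_final = pH_initial + k * base_pct
Substituting: pH_final = 2.8880 + 1.4940 * 1.8560
Result: 5.6609


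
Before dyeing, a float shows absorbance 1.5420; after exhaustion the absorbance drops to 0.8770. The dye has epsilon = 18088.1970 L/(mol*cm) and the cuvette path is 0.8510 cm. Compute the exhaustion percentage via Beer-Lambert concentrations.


c_initial = A_i / (epsilon * l) = 1.5420 / (18088.1970 * 0.8510) = 1.0018e-04 mol/L
c_final = A_f / (epsilon * l) = 0.8770 / (18088.1970 * 0.8510) = 5.6974e-05 mol/L
Exhaustion = (c_initial - c_final) / c_initial * 100 = (1.0018e-04 - 5.6974e-05) / 1.0018e-04 * 100 = 43.1258 %


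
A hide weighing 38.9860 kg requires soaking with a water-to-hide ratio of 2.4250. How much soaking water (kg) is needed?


Formula: Water = hide_weight * ratio
Substituting: Water = 38.9860 * 2.4250
Result: 94.5410 kg


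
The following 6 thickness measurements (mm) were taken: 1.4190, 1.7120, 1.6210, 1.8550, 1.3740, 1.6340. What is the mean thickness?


Formula: Average = sum / n
Substituting: Average = 9.6150 / 6
Result: 1.6025 mm


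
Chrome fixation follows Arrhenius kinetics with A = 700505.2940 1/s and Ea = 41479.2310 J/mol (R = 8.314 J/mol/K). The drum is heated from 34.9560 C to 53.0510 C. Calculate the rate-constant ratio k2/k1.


T1 = 34.9560 + 273.15 = 308.1060 K; T2 = 53.0510 + 273.15 = 326.2010 K
k1 = A * exp(-Ea/(R*T1)) = 700505.2940 * exp(-41479.2310/(8.314*308.1060)) = 0.0650116 1/s
k2 = A * exp(-Ea/(R*T2)) = 700505.2940 * exp(-41479.2310/(8.314*326.2010)) = 0.1596 1/s
k2/k1 = 0.1596 / 0.0650116 = 2.4553


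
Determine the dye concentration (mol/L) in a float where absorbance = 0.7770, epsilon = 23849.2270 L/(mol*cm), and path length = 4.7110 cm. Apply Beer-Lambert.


Formula: c = A / (epsilon * l)
Substituting: c = 0.7770 / (23849.2270 * 4.7110)
Result: 6.9157e-06 mol/L


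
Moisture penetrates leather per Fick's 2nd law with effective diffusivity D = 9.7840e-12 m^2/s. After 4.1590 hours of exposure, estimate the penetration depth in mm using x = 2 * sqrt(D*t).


t = 4.1590 hr * 3600 = 14972.4000 s
D * t = 9.7840e-12 * 14972.4000 = 1.4649e-07
x = 2 * sqrt(D*t) = 2 * sqrt(1.4649e-07) = 7.6548e-04 m = 0.7655 mm


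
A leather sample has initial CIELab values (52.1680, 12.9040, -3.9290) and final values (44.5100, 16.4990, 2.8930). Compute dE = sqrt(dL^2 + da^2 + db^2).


dL = -7.6580, da = 3.5950, db = 6.8220
dE = sqrt((-7.6580)^2 + 3.5950^2 + 6.8220^2) = 10.8678


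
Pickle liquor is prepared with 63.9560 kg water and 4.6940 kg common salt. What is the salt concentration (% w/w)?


Formula: Conc = salt / (water + salt) * 100
Substituting: Conc = 4.6940 / (63.9560 + 4.6940) * 100
Result: 6.8376 %


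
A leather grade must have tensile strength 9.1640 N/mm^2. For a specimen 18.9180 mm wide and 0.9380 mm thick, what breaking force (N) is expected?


Formula: F = TS * w * t
Substituting: F = 9.1640 * 18.9180 * 0.9380
Result: 162.6159 N


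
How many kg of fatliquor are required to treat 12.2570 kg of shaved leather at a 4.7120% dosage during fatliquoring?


Formula: Fat = substrate * pct / 100
Substituting: Fat = 12.2570 * 4.7120 / 100
Result: 0.5775 kg


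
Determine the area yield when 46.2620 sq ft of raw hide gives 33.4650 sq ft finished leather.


Formula: Yield = finished / raw * 100
Substituting: Yield = 33.4650 / 46.2620 * 100
Result: 72.3380 %


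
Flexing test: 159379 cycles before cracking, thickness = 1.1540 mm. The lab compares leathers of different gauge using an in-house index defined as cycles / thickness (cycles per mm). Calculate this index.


Formula: Index = cycles / thickness
Substituting: Index = 159379 / 1.1540
Result: 138110.0520 cycles/mm


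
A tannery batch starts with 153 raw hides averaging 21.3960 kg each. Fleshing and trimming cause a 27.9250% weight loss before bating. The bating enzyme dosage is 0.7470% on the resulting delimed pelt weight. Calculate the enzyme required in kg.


Total_raw = N * avg_wt = 153 * 21.3960 = 3273.5880 kg
Substrate = Total_raw * (1 - loss/100) = 3273.5880 * (1 - 27.9250/100) = 2359.4386 kg
Enzyme = Substrate * pct / 100 = 2359.4386 * 0.7470 / 100 = 17.6250 kg


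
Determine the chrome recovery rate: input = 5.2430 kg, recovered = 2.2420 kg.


Formula: Recovery = recovered / input * 100
Substituting: Recovery = 2.2420 / 5.2430 * 100
Result: 42.7618 %


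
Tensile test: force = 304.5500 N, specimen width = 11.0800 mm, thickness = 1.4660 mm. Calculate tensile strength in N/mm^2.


Formula: TS = force / (width * thickness)
Substituting: TS = 304.5500 / (11.0800 * 1.4660)
Result: 18.7493 N/mm^2


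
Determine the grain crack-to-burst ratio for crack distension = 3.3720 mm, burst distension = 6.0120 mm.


Formula: Ratio = crack / burst
Substituting: Ratio = 3.3720 / 6.0120
Result: 0.5609


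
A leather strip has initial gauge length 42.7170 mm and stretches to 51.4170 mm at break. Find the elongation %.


Formula: Elongation = (Lf - L0) / L0 * 100
Substituting: Elongation = (51.4170 - 42.7170) / 42.7170 * 100
Result: 20.3666 %


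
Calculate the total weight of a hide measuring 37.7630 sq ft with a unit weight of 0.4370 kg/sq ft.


Formula: Weight = area * weight_per_sqft
Substituting: Weight = 37.7630 * 0.4370
Result: 16.5024 kg


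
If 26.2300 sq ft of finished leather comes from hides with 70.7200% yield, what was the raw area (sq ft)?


Formula: raw = finished * 100 / yield
Substituting: raw = 26.2300 * 100 / 70.7200
Result: 37.0899 sq ft


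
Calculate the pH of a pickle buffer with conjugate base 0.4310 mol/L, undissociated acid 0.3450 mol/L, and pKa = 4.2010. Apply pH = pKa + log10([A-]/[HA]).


ratio = [A-] / [HA] = 0.4310 / 0.3450 = 1.2493
log10(ratio) = 0.0966582
pH = pKa + log10(ratio) = 4.2010 + 0.0966582 = 4.2977


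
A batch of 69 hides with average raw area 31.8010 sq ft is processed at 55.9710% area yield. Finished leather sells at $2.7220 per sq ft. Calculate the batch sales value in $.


Raw_total = N * avg_area = 69 * 31.8010 = 2194.2690 sq ft
Finished = Raw_total * yield / 100 = 2194.2690 * 55.9710 / 100 = 1228.1543 sq ft
Value = Finished * price = 1228.1543 * 2.7220 = 3343.0360 $


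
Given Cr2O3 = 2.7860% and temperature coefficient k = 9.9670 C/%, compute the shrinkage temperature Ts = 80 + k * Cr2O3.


Formula: Ts = 80 + k * Cr2O3
Substituting: Ts = 80 + 9.9670 * 2.7860
Result: 107.7681 C


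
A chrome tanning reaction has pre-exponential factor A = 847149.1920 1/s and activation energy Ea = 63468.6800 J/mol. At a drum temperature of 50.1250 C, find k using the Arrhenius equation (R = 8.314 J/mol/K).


T_K = T_C + 273.15 = 50.1250 + 273.15 = 323.2750 K
exponent = -Ea / (R * T_K) = -63468.6800 / (8.314 * 323.2750) = -23.6144
k = A * exp(exponent) = 847149.1920 * exp(-23.6144) = 4.7027e-05 1/s


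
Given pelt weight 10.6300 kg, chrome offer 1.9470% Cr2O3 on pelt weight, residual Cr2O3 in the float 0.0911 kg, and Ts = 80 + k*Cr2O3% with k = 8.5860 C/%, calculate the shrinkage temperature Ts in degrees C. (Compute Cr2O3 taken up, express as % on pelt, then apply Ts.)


Offered = pelt * offer_pct / 100 = 10.6300 * 1.9470 / 100 = 0.2070 kg
Uptake = offered - residual = 0.2070 - 0.0911 = 0.1159 kg
Cr2O3% on pelt = uptake / pelt * 100 = 0.1159 / 10.6300 * 100 = 1.0900 %
Ts = 80 + k * Cr2O3% = 80 + 8.5860 * 1.0900 = 89.3587 C


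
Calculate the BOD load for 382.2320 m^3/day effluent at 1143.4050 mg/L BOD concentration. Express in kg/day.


Formula: BOD_load = volume * conc / 1000
Substituting: BOD_load = 382.2320 * 1143.4050 / 1000
Result: 437.0460 kg/day


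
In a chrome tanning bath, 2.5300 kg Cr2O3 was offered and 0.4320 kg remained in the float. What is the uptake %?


Formula: Uptake = (offered - residual) / offered * 100
Substituting: Uptake = (2.5300 - 0.4320) / 2.5300 * 100
Result: 82.9249 %


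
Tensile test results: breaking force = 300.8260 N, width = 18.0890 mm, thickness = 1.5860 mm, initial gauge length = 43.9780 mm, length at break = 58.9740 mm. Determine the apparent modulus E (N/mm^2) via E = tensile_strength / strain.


TS = F / (w * t) = 300.8260 / (18.0890 * 1.5860) = 10.4857 N/mm^2
strain = (Lf - L0) / L0 = (58.9740 - 43.9780) / 43.9780 = 0.3410
E = TS / strain = 10.4857 / 0.3410 = 30.7509 N/mm^2


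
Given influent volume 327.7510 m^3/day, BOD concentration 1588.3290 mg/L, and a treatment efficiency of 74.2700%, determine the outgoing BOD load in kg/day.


Load_in = volume * conc / 1000 = 327.7510 * 1588.3290 / 1000 = 520.5764 kg/day
Removed = Load_in * eff / 100 = 520.5764 * 74.2700 / 100 = 386.6321 kg/day
Load_out = Load_in - Removed = 520.5764 - 386.6321 = 133.9443 kg/day


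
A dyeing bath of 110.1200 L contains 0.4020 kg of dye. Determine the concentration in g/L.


Formula: Conc = dye_mass(kg) / volume(L) * 1000
Substituting: Conc = 0.4020 / 110.1200 * 1000
Result: 3.6506 g/L


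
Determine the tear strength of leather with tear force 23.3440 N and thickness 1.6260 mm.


Formula: Tear strength = force / thickness
Substituting: Tear strength = 23.3440 / 1.6260
Result: 14.3567 N/mm


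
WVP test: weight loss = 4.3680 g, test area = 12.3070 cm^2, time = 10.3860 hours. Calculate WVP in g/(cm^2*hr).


Formula: WVP = loss / (area * time)
Substituting: WVP = 4.3680 / (12.3070 * 10.3860)
Result: 0.0341729 g/(cm^2*hr)


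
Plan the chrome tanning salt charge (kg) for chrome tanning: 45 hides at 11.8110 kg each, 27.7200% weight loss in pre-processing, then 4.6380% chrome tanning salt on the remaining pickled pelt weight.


Total_raw = N * avg_wt = 45 * 11.8110 = 531.4950 kg
Substrate = Total_raw * (1 - loss/100) = 531.4950 * (1 - 27.7200/100) = 384.1646 kg
Chrome = Substrate * pct / 100 = 384.1646 * 4.6380 / 100 = 17.8176 kg


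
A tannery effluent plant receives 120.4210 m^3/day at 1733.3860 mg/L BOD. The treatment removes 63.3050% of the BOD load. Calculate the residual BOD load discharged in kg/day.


Load_in = volume * conc / 1000 = 120.4210 * 1733.3860 / 1000 = 208.7361 kg/day
Removed = Load_in * eff / 100 = 208.7361 * 63.3050 / 100 = 132.1404 kg/day
Load_out = Load_in - Removed = 208.7361 - 132.1404 = 76.5957 kg/day


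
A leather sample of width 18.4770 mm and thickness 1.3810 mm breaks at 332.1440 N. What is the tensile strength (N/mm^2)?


Formula: TS = force / (width * thickness)
Substituting: TS = 332.1440 / (18.4770 * 1.3810)
Result: 13.0167 N/mm^2


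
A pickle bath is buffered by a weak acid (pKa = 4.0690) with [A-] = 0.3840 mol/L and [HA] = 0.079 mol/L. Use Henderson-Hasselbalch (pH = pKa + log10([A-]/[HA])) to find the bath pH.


ratio = [A-] / [HA] = 0.3840 / 0.079 = 4.8608
log10(ratio) = 0.6867
pH = pKa + log10(ratio) = 4.0690 + 0.6867 = 4.7557


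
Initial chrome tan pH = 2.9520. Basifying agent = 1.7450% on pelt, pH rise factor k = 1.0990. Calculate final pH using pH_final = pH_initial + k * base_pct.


Formula: pH_final = pH_initial + k * base_pct
Substituting: pH_final = 2.9520 + 1.0990 * 1.7450
Result: 4.8698


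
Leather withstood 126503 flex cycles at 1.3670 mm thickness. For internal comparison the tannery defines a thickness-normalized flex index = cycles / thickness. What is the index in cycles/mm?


Formula: Index = cycles / thickness
Substituting: Index = 126503 / 1.3670
Result: 92540.5999 cycles/mm


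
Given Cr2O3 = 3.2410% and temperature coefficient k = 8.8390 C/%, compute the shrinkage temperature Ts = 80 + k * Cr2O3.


Formula: Ts = 80 + k * Cr2O3
Substituting: Ts = 80 + 8.8390 * 3.2410
Result: 108.6472 C


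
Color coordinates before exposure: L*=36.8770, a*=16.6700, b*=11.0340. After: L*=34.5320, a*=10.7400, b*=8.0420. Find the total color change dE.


dL = -2.3450, da = -5.9300, db = -2.9920
dE = sqrt((-2.3450)^2 + (-5.9300)^2 + (-2.9920)^2) = 7.0439


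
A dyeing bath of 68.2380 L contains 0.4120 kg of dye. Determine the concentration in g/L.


Formula: Conc = dye_mass(kg) / volume(L) * 1000
Substituting: Conc = 0.4120 / 68.2380 * 1000
Result: 6.0377 g/L


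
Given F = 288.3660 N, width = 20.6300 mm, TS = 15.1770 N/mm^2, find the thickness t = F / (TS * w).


Formula: t = F / (TS * w)
Substituting: t = 288.3660 / (15.1770 * 20.6300)
Result: 0.9210 mm


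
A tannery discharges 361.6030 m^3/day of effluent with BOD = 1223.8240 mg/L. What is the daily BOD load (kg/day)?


Formula: BOD_load = volume * conc / 1000
Substituting: BOD_load = 361.6030 * 1223.8240 / 1000
Result: 442.5384 kg/day


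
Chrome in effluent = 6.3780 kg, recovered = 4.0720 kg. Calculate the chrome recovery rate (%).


Formula: Recovery = recovered / input * 100
Substituting: Recovery = 4.0720 / 6.3780 * 100
Result: 63.8445 %


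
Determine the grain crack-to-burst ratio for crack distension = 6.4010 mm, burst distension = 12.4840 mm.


Formula: Ratio = crack / burst
Substituting: Ratio = 6.4010 / 12.4840
Result: 0.5127


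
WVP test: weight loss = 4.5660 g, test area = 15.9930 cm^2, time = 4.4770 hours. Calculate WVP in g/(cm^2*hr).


Formula: WVP = loss / (area * time)
Substituting: WVP = 4.5660 / (15.9930 * 4.4770)
Result: 0.0637704 g/(cm^2*hr)


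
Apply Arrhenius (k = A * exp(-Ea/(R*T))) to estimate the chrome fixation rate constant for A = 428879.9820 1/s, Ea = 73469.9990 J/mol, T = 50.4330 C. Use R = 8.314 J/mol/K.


T_K = T_C + 273.15 = 50.4330 + 273.15 = 323.5830 K
exponent = -Ea / (R * T_K) = -73469.9990 / (8.314 * 323.5830) = -27.3095
k = A * exp(exponent) = 428879.9820 * exp(-27.3095) = 5.9150e-07 1/s


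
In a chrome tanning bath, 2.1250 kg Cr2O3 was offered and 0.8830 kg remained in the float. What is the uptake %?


Formula: Uptake = (offered - residual) / offered * 100
Substituting: Uptake = (2.1250 - 0.8830) / 2.1250 * 100
Result: 58.4471 %


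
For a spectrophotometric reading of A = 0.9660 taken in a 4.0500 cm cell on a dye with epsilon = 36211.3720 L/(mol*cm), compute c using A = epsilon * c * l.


Formula: c = A / (epsilon * l)
Substituting: c = 0.9660 / (36211.3720 * 4.0500)
Result: 6.5868e-06 mol/L


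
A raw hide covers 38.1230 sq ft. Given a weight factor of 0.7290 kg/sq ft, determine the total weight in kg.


Formula: Weight = area * weight_per_sqft
Substituting: Weight = 38.1230 * 0.7290
Result: 27.7917 kg


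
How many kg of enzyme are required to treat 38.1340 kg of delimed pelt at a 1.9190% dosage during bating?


Formula: Enzyme = substrate * pct / 100
Substituting: Enzyme = 38.1340 * 1.9190 / 100
Result: 0.7318 kg


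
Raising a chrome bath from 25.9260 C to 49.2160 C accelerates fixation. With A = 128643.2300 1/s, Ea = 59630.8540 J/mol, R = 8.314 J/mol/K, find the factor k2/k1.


T1 = 25.9260 + 273.15 = 299.0760 K; T2 = 49.2160 + 273.15 = 322.3660 K
k1 = A * exp(-Ea/(R*T1)) = 128643.2300 * exp(-59630.8540/(8.314*299.0760)) = 4.9463e-06 1/s
k2 = A * exp(-Ea/(R*T2)) = 128643.2300 * exp(-59630.8540/(8.314*322.3660)) = 2.7973e-05 1/s
k2/k1 = 2.7973e-05 / 4.9463e-06 = 5.6554


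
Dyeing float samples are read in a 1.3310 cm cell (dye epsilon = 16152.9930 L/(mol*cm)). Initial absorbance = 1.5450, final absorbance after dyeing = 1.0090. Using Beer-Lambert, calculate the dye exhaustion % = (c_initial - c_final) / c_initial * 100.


c_initial = A_i / (epsilon * l) = 1.5450 / (16152.9930 * 1.3310) = 7.1862e-05 mol/L
c_final = A_f / (epsilon * l) = 1.0090 / (16152.9930 * 1.3310) = 4.6931e-05 mol/L
Exhaustion = (c_initial - c_final) / c_initial * 100 = (7.1862e-05 - 4.6931e-05) / 7.1862e-05 * 100 = 34.6926 %


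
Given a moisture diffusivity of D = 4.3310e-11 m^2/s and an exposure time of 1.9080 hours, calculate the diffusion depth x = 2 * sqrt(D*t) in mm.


t = 1.9080 hr * 3600 = 6868.8000 s
D * t = 4.3310e-11 * 6868.8000 = 2.9749e-07
x = 2 * sqrt(D*t) = 2 * sqrt(2.9749e-07) = 0.00109085 m = 1.0908 mm


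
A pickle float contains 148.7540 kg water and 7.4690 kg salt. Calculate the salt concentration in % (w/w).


Formula: Conc = salt / (water + salt) * 100
Substituting: Conc = 7.4690 / (148.7540 + 7.4690) * 100
Result: 4.7810 %


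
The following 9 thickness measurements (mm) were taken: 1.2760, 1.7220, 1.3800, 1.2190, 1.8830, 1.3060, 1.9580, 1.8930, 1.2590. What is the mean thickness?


Formula: Average = sum / n
Substituting: Average = 13.8960 / 9
Result: 1.5440 mm


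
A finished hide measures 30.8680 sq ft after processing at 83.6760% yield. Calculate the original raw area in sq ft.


Formula: raw = finished * 100 / yield
Substituting: raw = 30.8680 * 100 / 83.6760
Result: 36.8899 sq ft


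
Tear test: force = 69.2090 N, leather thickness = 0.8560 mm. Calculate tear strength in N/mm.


Formula: Tear strength = force / thickness
Substituting: Tear strength = 69.2090 / 0.8560
Result: 80.8516 N/mm


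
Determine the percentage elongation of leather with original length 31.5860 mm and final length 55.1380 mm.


Formula: Elongation = (Lf - L0) / L0 * 100
Substituting: Elongation = (55.1380 - 31.5860) / 31.5860 * 100
Result: 74.5647 %


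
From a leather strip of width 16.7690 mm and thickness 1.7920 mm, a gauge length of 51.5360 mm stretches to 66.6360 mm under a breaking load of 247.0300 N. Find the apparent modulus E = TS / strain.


TS = F / (w * t) = 247.0300 / (16.7690 * 1.7920) = 8.2206 N/mm^2
strain = (Lf - L0) / L0 = (66.6360 - 51.5360) / 51.5360 = 0.2930
E = TS / strain = 8.2206 / 0.2930 = 28.0568 N/mm^2


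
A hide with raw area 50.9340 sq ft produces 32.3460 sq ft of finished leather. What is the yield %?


Formula: Yield = finished / raw * 100
Substituting: Yield = 32.3460 / 50.9340 * 100
Result: 63.5057 %


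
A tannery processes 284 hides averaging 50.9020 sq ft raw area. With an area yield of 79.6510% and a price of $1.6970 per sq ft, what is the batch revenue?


Raw_total = N * avg_area = 284 * 50.9020 = 14456.1680 sq ft
Finished = Raw_total * yield / 100 = 14456.1680 * 79.6510 / 100 = 11514.4824 sq ft
Value = Finished * price = 11514.4824 * 1.6970 = 19540.0766 $


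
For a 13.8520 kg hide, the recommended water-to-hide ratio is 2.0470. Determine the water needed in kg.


Formula: Water = hide_weight * ratio
Substituting: Water = 13.8520 * 2.0470
Result: 28.3550 kg


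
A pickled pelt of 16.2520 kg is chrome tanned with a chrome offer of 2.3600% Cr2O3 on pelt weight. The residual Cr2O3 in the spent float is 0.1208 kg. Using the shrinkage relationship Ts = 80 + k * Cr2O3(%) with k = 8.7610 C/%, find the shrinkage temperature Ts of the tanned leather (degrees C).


Offered = pelt * offer_pct / 100 = 16.2520 * 2.3600 / 100 = 0.3835 kg
Uptake = offered - residual = 0.3835 - 0.1208 = 0.2627 kg
Cr2O3% on pelt = uptake / pelt * 100 = 0.2627 / 16.2520 * 100 = 1.6167 %
Ts = 80 + k * Cr2O3% = 80 + 8.7610 * 1.6167 = 94.1640 C


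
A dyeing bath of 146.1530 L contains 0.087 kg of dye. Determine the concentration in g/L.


Formula: Conc = dye_mass(kg) / volume(L) * 1000
Substituting: Conc = 0.087 / 146.1530 * 1000
Result: 0.5953 g/L


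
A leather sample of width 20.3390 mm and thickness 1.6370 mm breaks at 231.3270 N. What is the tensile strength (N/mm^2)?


Formula: TS = force / (width * thickness)
Substituting: TS = 231.3270 / (20.3390 * 1.6370)
Result: 6.9478 N/mm^2


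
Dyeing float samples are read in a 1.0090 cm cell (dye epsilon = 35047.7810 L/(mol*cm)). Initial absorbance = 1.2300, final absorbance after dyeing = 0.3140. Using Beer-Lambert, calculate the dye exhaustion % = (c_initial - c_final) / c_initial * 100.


c_initial = A_i / (epsilon * l) = 1.2300 / (35047.7810 * 1.0090) = 3.4782e-05 mol/L
c_final = A_f / (epsilon * l) = 0.3140 / (35047.7810 * 1.0090) = 8.8793e-06 mol/L
Exhaustion = (c_initial - c_final) / c_initial * 100 = (3.4782e-05 - 8.8793e-06) / 3.4782e-05 * 100 = 74.4715 %


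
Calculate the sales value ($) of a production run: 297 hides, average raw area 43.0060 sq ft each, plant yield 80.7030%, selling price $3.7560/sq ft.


Raw_total = N * avg_area = 297 * 43.0060 = 12772.7820 sq ft
Finished = Raw_total * yield / 100 = 12772.7820 * 80.7030 / 100 = 10308.0183 sq ft
Value = Finished * price = 10308.0183 * 3.7560 = 38716.9166 $


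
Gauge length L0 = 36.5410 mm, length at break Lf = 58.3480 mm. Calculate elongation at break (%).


Formula: Elongation = (Lf - L0) / L0 * 100
Substituting: Elongation = (58.3480 - 36.5410) / 36.5410 * 100
Result: 59.6782 %


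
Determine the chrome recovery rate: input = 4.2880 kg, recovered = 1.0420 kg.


Formula: Recovery = recovered / input * 100
Substituting: Recovery = 1.0420 / 4.2880 * 100
Result: 24.3004 %


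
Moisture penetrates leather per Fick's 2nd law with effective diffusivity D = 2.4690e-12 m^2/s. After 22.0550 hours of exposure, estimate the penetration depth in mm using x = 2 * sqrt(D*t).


t = 22.0550 hr * 3600 = 79398.0000 s
D * t = 2.4690e-12 * 79398.0000 = 1.9603e-07
x = 2 * sqrt(D*t) = 2 * sqrt(1.9603e-07) = 8.8551e-04 m = 0.8855 mm


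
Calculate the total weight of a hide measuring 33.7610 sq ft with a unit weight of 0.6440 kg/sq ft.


Formula: Weight = area * weight_per_sqft
Substituting: Weight = 33.7610 * 0.6440
Result: 21.7421 kg


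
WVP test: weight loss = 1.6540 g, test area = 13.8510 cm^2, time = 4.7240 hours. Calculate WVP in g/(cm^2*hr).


Formula: WVP = loss / (area * time)
Substituting: WVP = 1.6540 / (13.8510 * 4.7240)
Result: 0.0252781 g/(cm^2*hr)


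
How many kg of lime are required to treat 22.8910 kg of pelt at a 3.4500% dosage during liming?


Formula: Lime = substrate * pct / 100
Substituting: Lime = 22.8910 * 3.4500 / 100
Result: 0.7897 kg


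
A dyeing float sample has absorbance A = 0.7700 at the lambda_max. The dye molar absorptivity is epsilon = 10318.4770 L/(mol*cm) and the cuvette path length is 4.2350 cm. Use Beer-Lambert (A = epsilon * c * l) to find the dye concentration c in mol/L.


Formula: c = A / (epsilon * l)
Substituting: c = 0.7700 / (10318.4770 * 4.2350)
Result: 1.7621e-05 mol/L


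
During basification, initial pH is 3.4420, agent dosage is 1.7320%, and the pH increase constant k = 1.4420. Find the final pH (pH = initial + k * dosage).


Formula: pH_final = pH_initial + k * base_pct
Substituting: pH_final = 3.4420 + 1.4420 * 1.7320
Result: 5.9395


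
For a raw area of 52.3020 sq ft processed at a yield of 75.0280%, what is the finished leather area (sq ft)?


Formula: finished = raw * yield / 100
Substituting: finished = 52.3020 * 75.0280 / 100
Result: 39.2411 sq ft


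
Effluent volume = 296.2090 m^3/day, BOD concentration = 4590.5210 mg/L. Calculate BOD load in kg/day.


Formula: BOD_load = volume * conc / 1000
Substituting: BOD_load = 296.2090 * 4590.5210 / 1000
Result: 1359.7536 kg/day


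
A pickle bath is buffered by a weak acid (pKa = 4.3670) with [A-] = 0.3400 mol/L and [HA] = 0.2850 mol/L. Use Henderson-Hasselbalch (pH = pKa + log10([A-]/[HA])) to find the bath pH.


ratio = [A-] / [HA] = 0.3400 / 0.2850 = 1.1930
log10(ratio) = 0.0766341
pH = pKa + log10(ratio) = 4.3670 + 0.0766341 = 4.4436


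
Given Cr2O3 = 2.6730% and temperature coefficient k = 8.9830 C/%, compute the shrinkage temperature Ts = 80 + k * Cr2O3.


Formula: Ts = 80 + k * Cr2O3
Substituting: Ts = 80 + 8.9830 * 2.6730
Result: 104.0116 C


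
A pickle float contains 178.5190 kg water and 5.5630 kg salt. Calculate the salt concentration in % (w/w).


Formula: Conc = salt / (water + salt) * 100
Substituting: Conc = 5.5630 / (178.5190 + 5.5630) * 100
Result: 3.0220 %


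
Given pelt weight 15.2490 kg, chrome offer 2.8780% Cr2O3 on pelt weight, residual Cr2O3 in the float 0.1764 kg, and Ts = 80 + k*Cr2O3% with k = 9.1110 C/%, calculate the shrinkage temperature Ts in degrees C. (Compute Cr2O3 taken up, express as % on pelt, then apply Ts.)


Offered = pelt * offer_pct / 100 = 15.2490 * 2.8780 / 100 = 0.4389 kg
Uptake = offered - residual = 0.4389 - 0.1764 = 0.2625 kg
Cr2O3% on pelt = uptake / pelt * 100 = 0.2625 / 15.2490 * 100 = 1.7212 %
Ts = 80 + k * Cr2O3% = 80 + 9.1110 * 1.7212 = 95.6819 C


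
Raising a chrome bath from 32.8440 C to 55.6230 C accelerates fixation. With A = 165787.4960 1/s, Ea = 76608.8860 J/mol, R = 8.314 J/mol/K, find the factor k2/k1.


T1 = 32.8440 + 273.15 = 305.9940 K; T2 = 55.6230 + 273.15 = 328.7730 K
k1 = A * exp(-Ea/(R*T1)) = 165787.4960 * exp(-76608.8860/(8.314*305.9940)) = 1.3854e-08 1/s
k2 = A * exp(-Ea/(R*T2)) = 165787.4960 * exp(-76608.8860/(8.314*328.7730)) = 1.1160e-07 1/s
k2/k1 = 1.1160e-07 / 1.3854e-08 = 8.0558


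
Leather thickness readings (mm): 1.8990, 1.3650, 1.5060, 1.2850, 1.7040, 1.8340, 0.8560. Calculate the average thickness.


Formula: Average = sum / n
Substituting: Average = 10.4490 / 7
Result: 1.4927 mm


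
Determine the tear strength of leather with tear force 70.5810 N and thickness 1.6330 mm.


Formula: Tear strength = force / thickness
Substituting: Tear strength = 70.5810 / 1.6330
Result: 43.2217 N/mm


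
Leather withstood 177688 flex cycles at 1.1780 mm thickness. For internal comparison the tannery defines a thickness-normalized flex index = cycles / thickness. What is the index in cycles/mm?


Formula: Index = cycles / thickness
Substituting: Index = 177688 / 1.1780
Result: 150838.7097 cycles/mm


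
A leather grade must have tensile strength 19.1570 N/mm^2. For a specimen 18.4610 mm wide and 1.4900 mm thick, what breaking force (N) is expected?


Formula: F = TS * w * t
Substituting: F = 19.1570 * 18.4610 * 1.4900
Result: 526.9495 N


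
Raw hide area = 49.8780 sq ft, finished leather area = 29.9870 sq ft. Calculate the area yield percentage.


Formula: Yield = finished / raw * 100
Substituting: Yield = 29.9870 / 49.8780 * 100
Result: 60.1207 %


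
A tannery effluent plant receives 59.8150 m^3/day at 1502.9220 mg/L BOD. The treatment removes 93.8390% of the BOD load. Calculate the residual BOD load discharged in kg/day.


Load_in = volume * conc / 1000 = 59.8150 * 1502.9220 / 1000 = 89.8973 kg/day
Removed = Load_in * eff / 100 = 89.8973 * 93.8390 / 100 = 84.3587 kg/day
Load_out = Load_in - Removed = 89.8973 - 84.3587 = 5.5386 kg/day


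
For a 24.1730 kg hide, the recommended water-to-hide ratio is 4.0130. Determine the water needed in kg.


Formula: Water = hide_weight * ratio
Substituting: Water = 24.1730 * 4.0130
Result: 97.0062 kg


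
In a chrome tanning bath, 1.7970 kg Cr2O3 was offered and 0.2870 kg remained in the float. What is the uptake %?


Formula: Uptake = (offered - residual) / offered * 100
Substituting: Uptake = (1.7970 - 0.2870) / 1.7970 * 100
Result: 84.0289 %


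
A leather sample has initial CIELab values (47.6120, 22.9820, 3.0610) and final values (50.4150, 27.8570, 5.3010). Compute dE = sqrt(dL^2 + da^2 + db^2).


dL = 2.8030, da = 4.8750, db = 2.2400
dE = sqrt(2.8030^2 + 4.8750^2 + 2.2400^2) = 6.0531


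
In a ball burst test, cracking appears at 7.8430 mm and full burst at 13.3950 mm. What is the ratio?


Formula: Ratio = crack / burst
Substituting: Ratio = 7.8430 / 13.3950
Result: 0.5855


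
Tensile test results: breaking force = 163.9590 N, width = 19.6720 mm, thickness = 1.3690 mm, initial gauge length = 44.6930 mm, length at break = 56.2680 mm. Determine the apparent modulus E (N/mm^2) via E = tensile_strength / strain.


TS = F / (w * t) = 163.9590 / (19.6720 * 1.3690) = 6.0881 N/mm^2
strain = (Lf - L0) / L0 = (56.2680 - 44.6930) / 44.6930 = 0.2590
E = TS / strain = 6.0881 / 0.2590 = 23.5072 N/mm^2


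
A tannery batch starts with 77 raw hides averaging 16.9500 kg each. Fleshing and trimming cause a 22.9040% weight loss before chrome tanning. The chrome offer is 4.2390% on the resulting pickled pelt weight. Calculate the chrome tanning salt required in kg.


Total_raw = N * avg_wt = 77 * 16.9500 = 1305.1500 kg
Substrate = Total_raw * (1 - loss/100) = 1305.1500 * (1 - 22.9040/100) = 1006.2184 kg
Chrome = Substrate * pct / 100 = 1006.2184 * 4.2390 / 100 = 42.6536 kg


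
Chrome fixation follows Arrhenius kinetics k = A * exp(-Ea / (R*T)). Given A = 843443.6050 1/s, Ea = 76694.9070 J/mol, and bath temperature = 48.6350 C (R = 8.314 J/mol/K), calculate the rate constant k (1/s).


T_K = T_C + 273.15 = 48.6350 + 273.15 = 321.7850 K
exponent = -Ea / (R * T_K) = -76694.9070 / (8.314 * 321.7850) = -28.6676
k = A * exp(exponent) = 843443.6050 * exp(-28.6676) = 2.9915e-07 1/s
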